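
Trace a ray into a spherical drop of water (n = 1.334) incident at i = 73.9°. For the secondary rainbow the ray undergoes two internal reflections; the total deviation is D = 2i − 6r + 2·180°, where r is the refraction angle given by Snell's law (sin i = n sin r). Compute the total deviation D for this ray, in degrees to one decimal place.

231.4°

sin r = sin 73.9° / 1.334 = 0.9608/1.334 = 0.7202; r = 46.07°.
D = 2·73.9° − 6·46.07° + 2·180° = 147.80° − 276.44° + 360° = 231.36°.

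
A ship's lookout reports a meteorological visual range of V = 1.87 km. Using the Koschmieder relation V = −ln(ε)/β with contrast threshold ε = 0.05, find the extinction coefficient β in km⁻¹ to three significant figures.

β = −ln(0.05) / V = 2.996 / 1.87 = 1.6020 km⁻¹.

1.60 km⁻¹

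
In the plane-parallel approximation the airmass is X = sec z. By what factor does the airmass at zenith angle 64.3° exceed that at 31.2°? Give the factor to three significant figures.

X(64.3°)/X(31.2°) = sec 64.3° / sec 31.2° = cos 31.2° / cos 64.3° = 0.8554/0.4337 = 1.9724.

1.97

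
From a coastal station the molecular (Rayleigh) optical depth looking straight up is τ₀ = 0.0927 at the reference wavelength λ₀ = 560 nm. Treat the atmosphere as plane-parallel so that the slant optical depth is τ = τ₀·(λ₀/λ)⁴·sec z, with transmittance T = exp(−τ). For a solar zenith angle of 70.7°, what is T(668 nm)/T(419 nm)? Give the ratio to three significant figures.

2.13

Airmass: sec 70.7° = 3.0256.
τ(668 nm) = 0.0927 × (560/668)⁴ × 3.0256 = 0.0927 × 0.4939 × 3.0256 = 0.1385.
τ(419 nm) = 0.0927 × (560/419)⁴ × 3.0256 = 0.0927 × 3.1908 × 3.0256 = 0.8949.
T(668)/T(419) = exp(τ_B − τ_A) = exp(0.7564) = 2.1306.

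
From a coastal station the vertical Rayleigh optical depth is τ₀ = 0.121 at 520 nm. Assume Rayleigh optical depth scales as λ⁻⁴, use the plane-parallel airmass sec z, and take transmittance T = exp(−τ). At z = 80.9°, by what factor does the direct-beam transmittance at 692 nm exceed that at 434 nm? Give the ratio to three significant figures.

3.79

Airmass: sec 80.9° = 6.3228.
τ(692 nm) = 0.121 × (520/692)⁴ × 6.3228 = 0.121 × 0.3189 × 6.3228 = 0.2439.
τ(434 nm) = 0.121 × (520/434)⁴ × 6.3228 = 0.121 × 2.0609 × 6.3228 = 1.5767.
T(692)/T(434) = exp(τ_B − τ_A) = exp(1.3328) = 3.7915.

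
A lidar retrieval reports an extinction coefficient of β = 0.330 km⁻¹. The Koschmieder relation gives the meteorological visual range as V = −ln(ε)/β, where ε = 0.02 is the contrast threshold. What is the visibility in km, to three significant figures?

11.9 km

V = −ln(0.02) / 0.330 = 3.912 / 0.330 = 11.8546 km.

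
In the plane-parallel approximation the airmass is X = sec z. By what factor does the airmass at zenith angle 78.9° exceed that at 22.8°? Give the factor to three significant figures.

4.79

X(78.9°)/X(22.8°) = sec 78.9° / sec 22.8° = cos 22.8° / cos 78.9° = 0.9219/0.1925 = 4.7884.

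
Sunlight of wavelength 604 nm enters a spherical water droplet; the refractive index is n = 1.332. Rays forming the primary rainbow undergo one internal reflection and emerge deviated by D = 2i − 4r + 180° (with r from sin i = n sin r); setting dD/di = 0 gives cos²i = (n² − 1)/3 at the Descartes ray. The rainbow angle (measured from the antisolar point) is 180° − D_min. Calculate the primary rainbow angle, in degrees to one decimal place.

42.2°

cos²i = (1.77422 − 1)/3 = 0.25807; i = arccos(0.50801) = 59.469°.
sin r = sin 59.469°/1.332 = 0.64666; r = 40.290°.
D_min = 2·59.469° − 4·40.290° + 180° = 137.776°.
Rainbow angle = 180° − D_min = 42.224°.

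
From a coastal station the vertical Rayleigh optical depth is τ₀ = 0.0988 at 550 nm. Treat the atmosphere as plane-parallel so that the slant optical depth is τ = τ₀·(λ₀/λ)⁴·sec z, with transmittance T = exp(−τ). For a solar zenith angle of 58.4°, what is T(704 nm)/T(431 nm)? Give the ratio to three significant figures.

1.54

Airmass: sec 58.4° = 1.9084.
τ(704 nm) = 0.0988 × (550/704)⁴ × 1.9084 = 0.0988 × 0.3725 × 1.9084 = 0.0702.
τ(431 nm) = 0.0988 × (550/431)⁴ × 1.9084 = 0.0988 × 2.6518 × 1.9084 = 0.5000.
T(704)/T(431) = exp(τ_B − τ_A) = exp(0.4298) = 1.5369.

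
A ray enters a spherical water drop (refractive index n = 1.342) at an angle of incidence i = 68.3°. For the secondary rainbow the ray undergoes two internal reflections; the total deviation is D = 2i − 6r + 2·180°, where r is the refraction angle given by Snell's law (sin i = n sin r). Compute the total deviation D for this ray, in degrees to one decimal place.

sin r = sin 68.3° / 1.342 = 0.9291/1.342 = 0.6923; r = 43.82°.
D = 2·68.3° − 6·43.82° + 2·180° = 136.60° − 262.90° + 360° = 233.70°.

233.7°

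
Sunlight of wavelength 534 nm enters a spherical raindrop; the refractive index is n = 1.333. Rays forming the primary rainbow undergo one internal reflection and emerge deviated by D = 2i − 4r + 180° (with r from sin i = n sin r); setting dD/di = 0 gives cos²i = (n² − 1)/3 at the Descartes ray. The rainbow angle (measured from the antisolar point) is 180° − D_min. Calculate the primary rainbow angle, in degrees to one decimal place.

cos²i = (1.77689 − 1)/3 = 0.25896; i = arccos(0.50888) = 59.410°.
sin r = sin 59.410°/1.333 = 0.64579; r = 40.225°.
D_min = 2·59.410° − 4·40.225° + 180° = 137.922°.
Rainbow angle = 180° − D_min = 42.078°.

42.1°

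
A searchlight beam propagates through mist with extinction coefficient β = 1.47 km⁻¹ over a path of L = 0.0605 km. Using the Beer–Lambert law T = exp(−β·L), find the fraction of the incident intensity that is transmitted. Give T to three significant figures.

0.915

τ = β·L = 1.47 × 0.0605 = 0.0889.
T = exp(−0.0889) = 0.9149.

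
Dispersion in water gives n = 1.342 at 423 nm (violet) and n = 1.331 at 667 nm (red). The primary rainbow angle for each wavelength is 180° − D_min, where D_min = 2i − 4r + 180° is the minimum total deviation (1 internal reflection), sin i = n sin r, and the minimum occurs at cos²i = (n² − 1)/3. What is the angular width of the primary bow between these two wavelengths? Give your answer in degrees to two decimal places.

1.58°

At 423 nm (n = 1.342): cos²i = 0.26699 → i = 58.888°, r = 39.641°, D_min = 139.213°, rainbow angle = 40.787°.
At 667 nm (n = 1.331): cos²i = 0.25719 → i = 59.527°, r = 40.356°, D_min = 137.630°, rainbow angle = 42.370°.
Angular width = |40.787° − 42.370°| = 1.583°.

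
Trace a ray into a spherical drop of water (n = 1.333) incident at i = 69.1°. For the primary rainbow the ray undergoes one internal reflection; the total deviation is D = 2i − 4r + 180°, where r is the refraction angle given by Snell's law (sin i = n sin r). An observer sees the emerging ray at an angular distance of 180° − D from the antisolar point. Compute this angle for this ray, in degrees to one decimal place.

sin r = sin 69.1° / 1.333 = 0.9342/1.333 = 0.7008; r = 44.49°.
D = 2·69.1° − 4·44.49° + 180° = 138.20° − 177.97° + 180° = 140.23°.
Angle from antisolar point = 180° − D = 39.77°.

39.8°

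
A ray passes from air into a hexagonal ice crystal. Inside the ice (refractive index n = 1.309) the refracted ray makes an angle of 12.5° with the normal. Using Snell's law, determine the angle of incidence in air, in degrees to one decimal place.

16.5°

Snell: sin θ_i = n · sin θ_r = 1.309 × sin 12.5° = 1.309 × 0.2164 = 0.2833.
θ_i = arcsin(0.2833) = 16.46°.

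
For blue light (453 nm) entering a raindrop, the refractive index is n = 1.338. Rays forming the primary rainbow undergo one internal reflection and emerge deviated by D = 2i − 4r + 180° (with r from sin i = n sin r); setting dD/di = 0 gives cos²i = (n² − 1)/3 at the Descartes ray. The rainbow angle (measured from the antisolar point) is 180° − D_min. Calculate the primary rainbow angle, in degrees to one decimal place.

cos²i = (1.79024 − 1)/3 = 0.26341; i = arccos(0.51324) = 59.120°.
sin r = sin 59.120°/1.338 = 0.64144; r = 39.899°.
D_min = 2·59.120° − 4·39.899° + 180° = 138.643°.
Rainbow angle = 180° − D_min = 41.357°.

41.4°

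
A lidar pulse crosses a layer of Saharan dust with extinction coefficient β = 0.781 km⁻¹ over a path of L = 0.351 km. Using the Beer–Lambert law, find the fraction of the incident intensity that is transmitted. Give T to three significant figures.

τ = β·L = 0.781 × 0.351 = 0.2741.
T = exp(−0.2741) = 0.7602.

0.760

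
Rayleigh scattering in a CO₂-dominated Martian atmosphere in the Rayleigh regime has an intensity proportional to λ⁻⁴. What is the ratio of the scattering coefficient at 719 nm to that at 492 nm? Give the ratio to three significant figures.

Rayleigh scattering ∝ λ⁻⁴, so the ratio of coefficients is the inverse fourth power of the wavelength ratio.
σ(719)/σ(492) = (492/719)⁴ = (0.6843)⁴ = 0.2193.

0.219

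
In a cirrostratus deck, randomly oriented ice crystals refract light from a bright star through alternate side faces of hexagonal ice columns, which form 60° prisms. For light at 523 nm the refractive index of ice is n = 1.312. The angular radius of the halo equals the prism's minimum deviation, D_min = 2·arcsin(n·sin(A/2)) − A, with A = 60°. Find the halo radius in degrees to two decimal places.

n·sin(A/2) = 1.312 × sin 30° = 1.312 × 0.5000 = 0.6560.
D_min = 2·arcsin(0.6560) − 60° = 2 × 40.996° − 60° = 21.991°.

21.99°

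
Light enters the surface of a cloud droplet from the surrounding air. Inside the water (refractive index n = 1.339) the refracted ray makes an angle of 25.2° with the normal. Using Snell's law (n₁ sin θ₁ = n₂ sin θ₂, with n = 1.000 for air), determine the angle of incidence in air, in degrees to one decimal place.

34.8°

Snell: sin θ_i = n · sin θ_r = 1.339 × sin 25.2° = 1.339 × 0.4258 = 0.5701.
θ_i = arcsin(0.5701) = 34.76°.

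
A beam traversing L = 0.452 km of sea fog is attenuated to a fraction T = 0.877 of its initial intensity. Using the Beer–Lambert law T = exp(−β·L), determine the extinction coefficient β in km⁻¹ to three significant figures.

Beer–Lambert: T = exp(−βL) ⇒ β = −ln(T)/L = −ln(0.877)/0.452 = 0.1312/0.452 = 0.2904 km⁻¹.

0.290 km⁻¹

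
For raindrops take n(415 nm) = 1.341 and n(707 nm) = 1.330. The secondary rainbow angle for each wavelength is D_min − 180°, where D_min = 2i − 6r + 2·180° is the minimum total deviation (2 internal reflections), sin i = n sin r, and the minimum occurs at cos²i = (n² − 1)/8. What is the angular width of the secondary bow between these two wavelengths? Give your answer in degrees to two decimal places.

2.86°

At 415 nm (n = 1.341): cos²i = 0.09979 → i = 71.586°, r = 45.034°, D_min = 232.966°, rainbow angle = 52.966°.
At 707 nm (n = 1.330): cos²i = 0.09611 → i = 71.940°, r = 45.630°, D_min = 230.101°, rainbow angle = 50.101°.
Angular width = |52.966° − 50.101°| = 2.865°.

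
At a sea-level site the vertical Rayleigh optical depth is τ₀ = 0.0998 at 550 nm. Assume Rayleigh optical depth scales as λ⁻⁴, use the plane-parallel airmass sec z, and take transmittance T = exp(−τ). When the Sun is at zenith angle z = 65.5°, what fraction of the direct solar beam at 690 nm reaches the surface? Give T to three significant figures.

0.907

sec 65.5° = 2.4114.
τ = 0.0998 × (550/690)⁴ × 2.4114 = 0.0998 × 0.4037 × 2.4114 = 0.0972.
T = exp(−0.0972) = 0.9074.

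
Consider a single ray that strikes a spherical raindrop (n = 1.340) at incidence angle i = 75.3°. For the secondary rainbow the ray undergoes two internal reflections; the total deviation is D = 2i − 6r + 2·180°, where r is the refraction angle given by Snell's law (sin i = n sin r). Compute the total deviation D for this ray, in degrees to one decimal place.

sin r = sin 75.3° / 1.340 = 0.9673/1.340 = 0.7218; r = 46.21°.
D = 2·75.3° − 6·46.21° + 2·180° = 150.60° − 277.24° + 360° = 233.36°.

233.4°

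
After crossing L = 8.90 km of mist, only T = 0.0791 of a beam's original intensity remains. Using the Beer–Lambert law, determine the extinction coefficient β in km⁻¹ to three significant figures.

0.285 km⁻¹

Beer–Lambert: T = exp(−βL) ⇒ β = −ln(T)/L = −ln(0.0791)/8.90 = 2.5370/8.90 = 0.2851 km⁻¹.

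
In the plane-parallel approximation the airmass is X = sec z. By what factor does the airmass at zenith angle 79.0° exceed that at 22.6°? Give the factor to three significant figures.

X(79.0°)/X(22.6°) = sec 79.0° / sec 22.6° = cos 22.6° / cos 79.0° = 0.9232/0.1908 = 4.8384.

4.84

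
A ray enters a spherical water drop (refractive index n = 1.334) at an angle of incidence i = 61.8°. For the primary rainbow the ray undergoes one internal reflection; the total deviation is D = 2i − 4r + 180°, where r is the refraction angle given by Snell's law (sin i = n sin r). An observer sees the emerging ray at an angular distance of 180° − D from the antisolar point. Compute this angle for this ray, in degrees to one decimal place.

sin r = sin 61.8° / 1.334 = 0.8813/1.334 = 0.6606; r = 41.35°.
D = 2·61.8° − 4·41.35° + 180° = 123.60° − 165.40° + 180° = 138.20°.
Angle from antisolar point = 180° − D = 41.80°.

41.8°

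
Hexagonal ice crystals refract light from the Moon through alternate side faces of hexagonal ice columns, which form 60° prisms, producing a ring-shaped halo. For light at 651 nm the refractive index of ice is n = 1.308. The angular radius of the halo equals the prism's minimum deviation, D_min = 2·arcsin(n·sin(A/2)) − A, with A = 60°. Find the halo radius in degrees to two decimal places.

n·sin(A/2) = 1.308 × sin 30° = 1.308 × 0.5000 = 0.6540.
D_min = 2·arcsin(0.6540) − 60° = 2 × 40.844° − 60° = 21.688°.

21.69°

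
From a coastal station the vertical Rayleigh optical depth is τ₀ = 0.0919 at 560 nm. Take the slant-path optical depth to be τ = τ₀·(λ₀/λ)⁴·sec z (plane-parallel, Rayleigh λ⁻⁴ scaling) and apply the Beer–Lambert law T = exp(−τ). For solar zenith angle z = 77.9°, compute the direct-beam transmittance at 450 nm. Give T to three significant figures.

sec 77.9° = 4.7706.
τ = 0.0919 × (560/450)⁴ × 4.7706 = 0.0919 × 2.3983 × 4.7706 = 1.0514.
T = exp(−1.0514) = 0.3494.

0.349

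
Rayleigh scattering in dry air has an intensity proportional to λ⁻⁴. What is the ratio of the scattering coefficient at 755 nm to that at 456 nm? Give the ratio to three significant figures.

0.133

Rayleigh scattering ∝ λ⁻⁴, so the ratio of coefficients is the inverse fourth power of the wavelength ratio.
σ(755)/σ(456) = (456/755)⁴ = (0.6040)⁴ = 0.1331.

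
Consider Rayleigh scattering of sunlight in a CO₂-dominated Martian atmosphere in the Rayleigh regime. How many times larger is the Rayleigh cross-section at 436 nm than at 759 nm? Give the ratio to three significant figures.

Rayleigh scattering ∝ λ⁻⁴, so the ratio of coefficients is the inverse fourth power of the wavelength ratio.
σ(436)/σ(759) = (759/436)⁴ = (1.7408)⁴ = 9.184.

9.18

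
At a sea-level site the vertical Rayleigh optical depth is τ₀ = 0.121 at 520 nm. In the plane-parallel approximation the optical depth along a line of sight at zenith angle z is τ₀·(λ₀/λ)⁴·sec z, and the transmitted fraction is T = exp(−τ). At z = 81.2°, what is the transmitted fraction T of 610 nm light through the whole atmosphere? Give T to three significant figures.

sec 81.2° = 6.5366.
τ = 0.121 × (520/610)⁴ × 6.5366 = 0.121 × 0.5281 × 6.5366 = 0.4177.
T = exp(−0.4177) = 0.6586.

0.659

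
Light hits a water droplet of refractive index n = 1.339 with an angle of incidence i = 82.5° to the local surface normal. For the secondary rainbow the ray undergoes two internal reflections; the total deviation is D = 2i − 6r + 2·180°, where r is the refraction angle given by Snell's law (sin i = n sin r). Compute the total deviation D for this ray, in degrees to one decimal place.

238.4°

sin r = sin 82.5° / 1.339 = 0.9914/1.339 = 0.7404; r = 47.77°.
D = 2·82.5° − 6·47.77° + 2·180° = 165.00° − 286.61° + 360° = 238.39°.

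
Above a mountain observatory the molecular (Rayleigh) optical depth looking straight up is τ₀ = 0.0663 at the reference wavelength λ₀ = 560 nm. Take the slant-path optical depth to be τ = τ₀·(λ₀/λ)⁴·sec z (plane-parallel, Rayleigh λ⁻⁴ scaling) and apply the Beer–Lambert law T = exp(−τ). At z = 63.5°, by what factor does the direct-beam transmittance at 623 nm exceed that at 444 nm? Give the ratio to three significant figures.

Airmass: sec 63.5° = 2.2412.
τ(623 nm) = 0.0663 × (560/623)⁴ × 2.2412 = 0.0663 × 0.6528 × 2.2412 = 0.0970.
τ(444 nm) = 0.0663 × (560/444)⁴ × 2.2412 = 0.0663 × 2.5306 × 2.2412 = 0.3760.
T(623)/T(444) = exp(τ_B − τ_A) = exp(0.2790) = 1.3218.

1.32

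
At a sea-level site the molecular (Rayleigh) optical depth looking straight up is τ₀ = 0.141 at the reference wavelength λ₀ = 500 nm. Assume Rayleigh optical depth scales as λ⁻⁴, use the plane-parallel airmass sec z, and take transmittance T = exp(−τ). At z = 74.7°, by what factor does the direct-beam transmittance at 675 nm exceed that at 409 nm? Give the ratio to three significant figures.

Airmass: sec 74.7° = 3.7897.
τ(675 nm) = 0.141 × (500/675)⁴ × 3.7897 = 0.141 × 0.3011 × 3.7897 = 0.1609.
τ(409 nm) = 0.141 × (500/409)⁴ × 3.7897 = 0.141 × 2.2335 × 3.7897 = 1.1935.
T(675)/T(409) = exp(τ_B − τ_A) = exp(1.0326) = 2.8083.

2.81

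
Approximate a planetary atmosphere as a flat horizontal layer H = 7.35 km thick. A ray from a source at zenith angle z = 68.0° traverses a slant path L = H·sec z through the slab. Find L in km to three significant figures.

19.6 km

sec z = 1/cos 68.0° = 2.6695.
L = 7.35 × 2.6695 = 19.621 km.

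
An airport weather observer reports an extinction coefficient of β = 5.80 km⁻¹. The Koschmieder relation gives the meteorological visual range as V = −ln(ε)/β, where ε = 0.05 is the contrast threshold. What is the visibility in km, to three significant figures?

0.517 km

V = −ln(0.05) / 5.80 = 2.996 / 5.80 = 0.5165 km.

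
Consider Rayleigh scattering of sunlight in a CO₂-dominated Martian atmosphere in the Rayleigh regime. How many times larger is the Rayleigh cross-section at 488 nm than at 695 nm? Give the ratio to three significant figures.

4.11

Rayleigh scattering ∝ λ⁻⁴, so the ratio of coefficients is the inverse fourth power of the wavelength ratio.
σ(488)/σ(695) = (695/488)⁴ = (1.4242)⁴ = 4.114.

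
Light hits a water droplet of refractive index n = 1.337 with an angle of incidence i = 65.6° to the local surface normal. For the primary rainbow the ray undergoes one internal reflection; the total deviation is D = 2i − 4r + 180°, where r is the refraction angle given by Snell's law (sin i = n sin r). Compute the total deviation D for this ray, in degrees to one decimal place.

139.5°

sin r = sin 65.6° / 1.337 = 0.9107/1.337 = 0.6811; r = 42.93°.
D = 2·65.6° − 4·42.93° + 180° = 131.20° − 171.73° + 180° = 139.47°.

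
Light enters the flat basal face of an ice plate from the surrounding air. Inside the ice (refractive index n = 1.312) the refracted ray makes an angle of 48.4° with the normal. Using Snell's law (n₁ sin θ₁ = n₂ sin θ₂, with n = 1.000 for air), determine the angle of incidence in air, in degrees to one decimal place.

78.8°

Snell: sin θ_i = n · sin θ_r = 1.312 × sin 48.4° = 1.312 × 0.7478 = 0.9811.
θ_i = arcsin(0.9811) = 78.85°.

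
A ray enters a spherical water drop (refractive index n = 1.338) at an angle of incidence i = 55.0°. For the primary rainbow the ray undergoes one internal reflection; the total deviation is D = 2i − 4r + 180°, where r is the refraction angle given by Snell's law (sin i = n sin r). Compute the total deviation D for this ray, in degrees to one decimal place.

sin r = sin 55.0° / 1.338 = 0.8192/1.338 = 0.6122; r = 37.75°.
D = 2·55.0° − 4·37.75° + 180° = 110.00° − 151.00° + 180° = 139.00°.

139.0°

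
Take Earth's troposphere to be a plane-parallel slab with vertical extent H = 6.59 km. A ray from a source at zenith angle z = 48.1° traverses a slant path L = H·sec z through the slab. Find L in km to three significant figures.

9.87 km

sec z = 1/cos 48.1° = 1.4974.
L = 6.59 × 1.4974 = 9.868 km.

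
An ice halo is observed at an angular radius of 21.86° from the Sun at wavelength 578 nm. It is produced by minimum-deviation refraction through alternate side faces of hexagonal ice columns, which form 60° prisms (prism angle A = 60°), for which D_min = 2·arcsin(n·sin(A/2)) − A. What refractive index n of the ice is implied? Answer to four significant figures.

Rearranging: n = sin((D_min + A)/2) / sin(A/2).
(D_min + A)/2 = (21.86° + 60°)/2 = 40.930°.
n = sin 40.930° / sin 30° = 0.6551 / 0.5000 = 1.3103.

1.310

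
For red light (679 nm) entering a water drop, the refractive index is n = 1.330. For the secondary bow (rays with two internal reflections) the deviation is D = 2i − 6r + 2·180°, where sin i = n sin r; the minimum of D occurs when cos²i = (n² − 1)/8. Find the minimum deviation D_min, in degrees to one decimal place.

cos²i = (1.76890 − 1)/8 = 0.09611; i = arccos(0.31002) = 71.940°.
sin r = sin 71.940°/1.330 = 0.71483; r = 45.630°.
D_min = 2·71.940° − 6·45.630° + 360° = 230.101°.

230.1°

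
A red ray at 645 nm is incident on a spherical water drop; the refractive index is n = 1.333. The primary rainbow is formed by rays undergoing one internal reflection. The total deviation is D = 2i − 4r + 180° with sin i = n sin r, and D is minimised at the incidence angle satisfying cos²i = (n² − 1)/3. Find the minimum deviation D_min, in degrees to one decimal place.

137.9°

cos²i = (1.77689 − 1)/3 = 0.25896; i = arccos(0.50888) = 59.410°.
sin r = sin 59.410°/1.333 = 0.64579; r = 40.225°.
D_min = 2·59.410° − 4·40.225° + 180° = 137.922°.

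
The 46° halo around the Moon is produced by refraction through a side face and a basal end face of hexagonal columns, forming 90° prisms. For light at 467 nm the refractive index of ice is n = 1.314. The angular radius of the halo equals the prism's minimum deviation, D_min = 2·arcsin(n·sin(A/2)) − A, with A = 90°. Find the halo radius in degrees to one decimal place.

46.6°

n·sin(A/2) = 1.314 × sin 45° = 1.314 × 0.7071 = 0.9291.
D_min = 2·arcsin(0.9291) − 90° = 2 × 68.301° − 90° = 46.602°.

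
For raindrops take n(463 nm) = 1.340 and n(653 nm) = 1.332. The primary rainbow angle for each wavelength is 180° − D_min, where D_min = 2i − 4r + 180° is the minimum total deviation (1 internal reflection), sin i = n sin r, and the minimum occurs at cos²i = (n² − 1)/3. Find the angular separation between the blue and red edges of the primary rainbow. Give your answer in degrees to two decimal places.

At 463 nm (n = 1.340): cos²i = 0.26520 → i = 59.004°, r = 39.770°, D_min = 138.929°, rainbow angle = 41.071°.
At 653 nm (n = 1.332): cos²i = 0.25807 → i = 59.469°, r = 40.290°, D_min = 137.776°, rainbow angle = 42.224°.
Angular width = |41.071° − 42.224°| = 1.153°.

1.15°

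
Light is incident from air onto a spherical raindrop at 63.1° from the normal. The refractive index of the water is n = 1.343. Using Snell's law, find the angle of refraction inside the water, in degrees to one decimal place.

Snell: sin θ_r = sin θ_i / n = sin 63.1° / 1.343 = 0.8918 / 1.343 = 0.6640.
θ_r = arcsin(0.6640) = 41.61°.

41.6°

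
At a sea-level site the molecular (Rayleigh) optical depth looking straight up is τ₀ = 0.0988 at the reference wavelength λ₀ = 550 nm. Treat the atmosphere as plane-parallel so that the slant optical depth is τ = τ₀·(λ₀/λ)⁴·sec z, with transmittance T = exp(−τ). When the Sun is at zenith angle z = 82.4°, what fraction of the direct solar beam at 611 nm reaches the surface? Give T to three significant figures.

sec 82.4° = 7.5611.
τ = 0.0988 × (550/611)⁴ × 7.5611 = 0.0988 × 0.6566 × 7.5611 = 0.4905.
T = exp(−0.4905) = 0.6123.

0.612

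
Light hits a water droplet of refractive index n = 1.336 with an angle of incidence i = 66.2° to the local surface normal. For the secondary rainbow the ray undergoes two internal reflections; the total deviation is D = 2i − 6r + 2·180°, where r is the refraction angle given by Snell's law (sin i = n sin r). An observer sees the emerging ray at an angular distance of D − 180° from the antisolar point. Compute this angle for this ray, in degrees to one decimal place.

53.1°

sin r = sin 66.2° / 1.336 = 0.9150/1.336 = 0.6849; r = 43.22°.
D = 2·66.2° − 6·43.22° + 2·180° = 132.40° − 259.34° + 360° = 233.06°.
Angle from antisolar point = D − 180° = 53.06°.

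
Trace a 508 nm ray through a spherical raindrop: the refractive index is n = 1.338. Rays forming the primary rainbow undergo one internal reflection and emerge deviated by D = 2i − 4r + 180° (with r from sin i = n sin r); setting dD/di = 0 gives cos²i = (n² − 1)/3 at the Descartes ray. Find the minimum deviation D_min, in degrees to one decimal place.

cos²i = (1.79024 − 1)/3 = 0.26341; i = arccos(0.51324) = 59.120°.
sin r = sin 59.120°/1.338 = 0.64144; r = 39.899°.
D_min = 2·59.120° − 4·39.899° + 180° = 138.643°.

138.6°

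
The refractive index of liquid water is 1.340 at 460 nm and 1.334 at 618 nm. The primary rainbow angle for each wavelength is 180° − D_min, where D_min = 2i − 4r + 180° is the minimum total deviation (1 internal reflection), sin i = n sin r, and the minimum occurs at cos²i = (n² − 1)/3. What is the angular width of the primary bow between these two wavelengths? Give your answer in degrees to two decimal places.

0.86°

At 460 nm (n = 1.340): cos²i = 0.26520 → i = 59.004°, r = 39.770°, D_min = 138.929°, rainbow angle = 41.071°.
At 618 nm (n = 1.334): cos²i = 0.25985 → i = 59.352°, r = 40.159°, D_min = 138.067°, rainbow angle = 41.933°.
Angular width = |41.071° − 41.933°| = 0.862°.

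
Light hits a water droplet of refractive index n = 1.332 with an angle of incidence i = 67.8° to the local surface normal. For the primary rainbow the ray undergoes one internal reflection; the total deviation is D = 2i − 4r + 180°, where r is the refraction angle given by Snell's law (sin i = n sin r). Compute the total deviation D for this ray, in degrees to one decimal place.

sin r = sin 67.8° / 1.332 = 0.9259/1.332 = 0.6951; r = 44.04°.
D = 2·67.8° − 4·44.04° + 180° = 135.60° − 176.14° + 180° = 139.46°.

139.5°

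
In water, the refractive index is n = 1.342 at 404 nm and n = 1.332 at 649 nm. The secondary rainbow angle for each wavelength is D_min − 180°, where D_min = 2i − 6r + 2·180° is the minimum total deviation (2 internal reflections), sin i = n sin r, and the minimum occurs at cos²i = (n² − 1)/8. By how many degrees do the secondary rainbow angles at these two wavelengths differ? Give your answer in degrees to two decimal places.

2.59°

At 404 nm (n = 1.342): cos²i = 0.10012 → i = 71.554°, r = 44.981°, D_min = 233.222°, rainbow angle = 53.222°.
At 649 nm (n = 1.332): cos²i = 0.09678 → i = 71.875°, r = 45.520°, D_min = 230.628°, rainbow angle = 50.628°.
Angular width = |53.222° − 50.628°| = 2.594°.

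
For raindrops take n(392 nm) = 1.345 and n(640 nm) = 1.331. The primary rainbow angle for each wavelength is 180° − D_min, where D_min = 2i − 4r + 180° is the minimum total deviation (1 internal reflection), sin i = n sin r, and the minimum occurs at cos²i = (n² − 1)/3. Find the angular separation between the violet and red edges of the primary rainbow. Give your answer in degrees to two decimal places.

At 392 nm (n = 1.345): cos²i = 0.26967 → i = 58.715°, r = 39.448°, D_min = 139.635°, rainbow angle = 40.365°.
At 640 nm (n = 1.331): cos²i = 0.25719 → i = 59.527°, r = 40.356°, D_min = 137.630°, rainbow angle = 42.370°.
Angular width = |40.365° − 42.370°| = 2.005°.

2.01°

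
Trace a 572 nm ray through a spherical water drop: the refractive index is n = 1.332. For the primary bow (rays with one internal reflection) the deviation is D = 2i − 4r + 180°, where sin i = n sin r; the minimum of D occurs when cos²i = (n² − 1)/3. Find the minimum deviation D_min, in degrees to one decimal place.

cos²i = (1.77422 − 1)/3 = 0.25807; i = arccos(0.50801) = 59.469°.
sin r = sin 59.469°/1.332 = 0.64666; r = 40.290°.
D_min = 2·59.469° − 4·40.290° + 180° = 137.776°.

137.8°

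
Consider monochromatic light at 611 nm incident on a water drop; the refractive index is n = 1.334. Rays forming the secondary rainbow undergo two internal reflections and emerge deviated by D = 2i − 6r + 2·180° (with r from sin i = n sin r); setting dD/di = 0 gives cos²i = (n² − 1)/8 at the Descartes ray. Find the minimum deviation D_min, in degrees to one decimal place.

cos²i = (1.77956 − 1)/8 = 0.09744; i = arccos(0.31216) = 71.810°.
sin r = sin 71.810°/1.334 = 0.71217; r = 45.411°.
D_min = 2·71.810° − 6·45.411° + 360° = 231.153°.

231.2°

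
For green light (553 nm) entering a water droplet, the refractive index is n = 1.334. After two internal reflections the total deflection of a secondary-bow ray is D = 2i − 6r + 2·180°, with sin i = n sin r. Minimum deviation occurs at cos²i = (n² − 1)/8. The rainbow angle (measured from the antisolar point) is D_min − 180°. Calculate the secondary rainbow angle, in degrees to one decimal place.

cos²i = (1.77956 − 1)/8 = 0.09744; i = arccos(0.31216) = 71.810°.
sin r = sin 71.810°/1.334 = 0.71217; r = 45.411°.
D_min = 2·71.810° − 6·45.411° + 360° = 231.153°.
Rainbow angle = D_min − 180° = 51.153°.

51.2°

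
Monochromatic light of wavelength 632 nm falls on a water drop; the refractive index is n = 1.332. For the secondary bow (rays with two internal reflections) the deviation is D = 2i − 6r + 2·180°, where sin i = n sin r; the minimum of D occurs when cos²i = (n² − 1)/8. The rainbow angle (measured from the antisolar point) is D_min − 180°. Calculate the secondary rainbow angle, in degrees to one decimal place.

50.6°

cos²i = (1.77422 − 1)/8 = 0.09678; i = arccos(0.31109) = 71.875°.
sin r = sin 71.875°/1.332 = 0.71350; r = 45.520°.
D_min = 2·71.875° − 6·45.520° + 360° = 230.628°.
Rainbow angle = D_min − 180° = 50.628°.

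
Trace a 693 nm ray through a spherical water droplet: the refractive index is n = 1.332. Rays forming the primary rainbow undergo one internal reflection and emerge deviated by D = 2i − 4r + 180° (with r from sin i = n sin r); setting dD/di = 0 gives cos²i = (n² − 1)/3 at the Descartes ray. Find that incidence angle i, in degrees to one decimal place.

cos²i = (1.332² − 1)/3 = (1.77422 − 1)/3 = 0.25807.
cos i = 0.50801, so i = 59.469°.

59.5°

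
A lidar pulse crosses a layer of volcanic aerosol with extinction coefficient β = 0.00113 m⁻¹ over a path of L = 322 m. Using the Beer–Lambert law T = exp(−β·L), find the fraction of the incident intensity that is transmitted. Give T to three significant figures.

0.695

τ = β·L = 0.00113 × 322 = 0.3639.
T = exp(−0.3639) = 0.6950.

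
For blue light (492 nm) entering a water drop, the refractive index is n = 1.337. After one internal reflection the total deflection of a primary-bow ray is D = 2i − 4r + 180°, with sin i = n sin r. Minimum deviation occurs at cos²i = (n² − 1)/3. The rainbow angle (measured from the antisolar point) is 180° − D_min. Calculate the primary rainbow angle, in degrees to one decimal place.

cos²i = (1.78757 − 1)/3 = 0.26252; i = arccos(0.51237) = 59.178°.
sin r = sin 59.178°/1.337 = 0.64231; r = 39.964°.
D_min = 2·59.178° − 4·39.964° + 180° = 138.500°.
Rainbow angle = 180° − D_min = 41.500°.

41.5°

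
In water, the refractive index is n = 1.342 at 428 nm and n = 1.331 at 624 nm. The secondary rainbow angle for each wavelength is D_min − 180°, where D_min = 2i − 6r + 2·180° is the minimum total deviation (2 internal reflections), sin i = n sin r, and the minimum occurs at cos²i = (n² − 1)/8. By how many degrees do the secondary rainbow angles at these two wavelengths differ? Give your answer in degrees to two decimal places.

2.86°

At 428 nm (n = 1.342): cos²i = 0.10012 → i = 71.554°, r = 44.981°, D_min = 233.222°, rainbow angle = 53.222°.
At 624 nm (n = 1.331): cos²i = 0.09645 → i = 71.907°, r = 45.575°, D_min = 230.365°, rainbow angle = 50.365°.
Angular width = |53.222° − 50.365°| = 2.857°.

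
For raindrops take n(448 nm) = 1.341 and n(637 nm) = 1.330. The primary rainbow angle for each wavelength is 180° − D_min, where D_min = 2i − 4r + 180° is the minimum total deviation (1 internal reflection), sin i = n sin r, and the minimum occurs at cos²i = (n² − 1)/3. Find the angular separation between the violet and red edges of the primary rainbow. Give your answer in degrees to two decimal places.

At 448 nm (n = 1.341): cos²i = 0.26609 → i = 58.946°, r = 39.705°, D_min = 139.071°, rainbow angle = 40.929°.
At 637 nm (n = 1.330): cos²i = 0.25630 → i = 59.585°, r = 40.422°, D_min = 137.484°, rainbow angle = 42.516°.
Angular width = |40.929° − 42.516°| = 1.588°.

1.59°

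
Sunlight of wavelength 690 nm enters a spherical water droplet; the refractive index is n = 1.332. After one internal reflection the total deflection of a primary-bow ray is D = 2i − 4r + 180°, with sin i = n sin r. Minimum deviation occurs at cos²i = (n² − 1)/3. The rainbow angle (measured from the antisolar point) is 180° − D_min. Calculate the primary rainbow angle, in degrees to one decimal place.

42.2°

cos²i = (1.77422 − 1)/3 = 0.25807; i = arccos(0.50801) = 59.469°.
sin r = sin 59.469°/1.332 = 0.64666; r = 40.290°.
D_min = 2·59.469° − 4·40.290° + 180° = 137.776°.
Rainbow angle = 180° − D_min = 42.224°.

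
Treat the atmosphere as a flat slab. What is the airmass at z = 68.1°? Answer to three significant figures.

2.68

X = sec z = 1/cos 68.1° = 1/0.3730 = 2.6811.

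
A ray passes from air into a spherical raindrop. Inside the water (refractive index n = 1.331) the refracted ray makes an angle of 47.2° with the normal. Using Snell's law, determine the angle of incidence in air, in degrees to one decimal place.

77.6°

Snell: sin θ_i = n · sin θ_r = 1.331 × sin 47.2° = 1.331 × 0.7337 = 0.9766.
θ_i = arcsin(0.9766) = 77.58°.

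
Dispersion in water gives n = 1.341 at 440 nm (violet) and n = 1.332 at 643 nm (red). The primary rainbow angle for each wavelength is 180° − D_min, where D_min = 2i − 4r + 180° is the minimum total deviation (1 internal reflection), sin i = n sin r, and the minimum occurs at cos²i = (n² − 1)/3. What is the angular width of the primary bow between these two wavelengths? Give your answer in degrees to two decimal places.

At 440 nm (n = 1.341): cos²i = 0.26609 → i = 58.946°, r = 39.705°, D_min = 139.071°, rainbow angle = 40.929°.
At 643 nm (n = 1.332): cos²i = 0.25807 → i = 59.469°, r = 40.290°, D_min = 137.776°, rainbow angle = 42.224°.
Angular width = |40.929° − 42.224°| = 1.295°.

1.29°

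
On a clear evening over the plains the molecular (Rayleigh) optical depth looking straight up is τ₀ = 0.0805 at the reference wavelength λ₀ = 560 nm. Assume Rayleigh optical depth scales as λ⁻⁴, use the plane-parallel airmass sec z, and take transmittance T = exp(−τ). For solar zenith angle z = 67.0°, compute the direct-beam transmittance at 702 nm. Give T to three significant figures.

sec 67.0° = 2.5593.
τ = 0.0805 × (560/702)⁴ × 2.5593 = 0.0805 × 0.4050 × 2.5593 = 0.0834.
T = exp(−0.0834) = 0.9200.

0.920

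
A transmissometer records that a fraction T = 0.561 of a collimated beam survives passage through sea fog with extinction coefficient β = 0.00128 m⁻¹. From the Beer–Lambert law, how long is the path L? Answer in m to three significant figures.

Beer–Lambert: T = exp(−βL) ⇒ L = −ln(T)/β = −ln(0.561)/0.00128 = 0.5780/0.00128 = 451.6 m.

452 m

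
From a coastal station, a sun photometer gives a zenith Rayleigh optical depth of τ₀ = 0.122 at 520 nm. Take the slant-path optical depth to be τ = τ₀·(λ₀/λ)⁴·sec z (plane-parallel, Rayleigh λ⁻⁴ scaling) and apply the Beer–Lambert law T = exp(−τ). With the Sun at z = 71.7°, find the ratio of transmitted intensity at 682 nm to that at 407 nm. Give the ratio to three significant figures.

2.47

Airmass: sec 71.7° = 3.1848.
τ(682 nm) = 0.122 × (520/682)⁴ × 3.1848 = 0.122 × 0.3380 × 3.1848 = 0.1313.
τ(407 nm) = 0.122 × (520/407)⁴ × 3.1848 = 0.122 × 2.6646 × 3.1848 = 1.0353.
T(682)/T(407) = exp(τ_B − τ_A) = exp(0.9040) = 2.4695.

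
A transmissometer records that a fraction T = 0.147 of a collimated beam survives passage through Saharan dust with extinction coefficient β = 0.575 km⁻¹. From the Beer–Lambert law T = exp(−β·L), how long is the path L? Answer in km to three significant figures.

Beer–Lambert: T = exp(−βL) ⇒ L = −ln(T)/β = −ln(0.147)/0.575 = 1.9173/0.575 = 3.334 km.

3.33 km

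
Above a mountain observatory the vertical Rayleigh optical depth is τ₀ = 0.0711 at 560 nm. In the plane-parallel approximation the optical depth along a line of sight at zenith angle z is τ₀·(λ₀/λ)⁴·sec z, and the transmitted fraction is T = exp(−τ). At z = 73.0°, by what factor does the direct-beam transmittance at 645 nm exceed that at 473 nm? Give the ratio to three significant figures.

Airmass: sec 73.0° = 3.4203.
τ(645 nm) = 0.0711 × (560/645)⁴ × 3.4203 = 0.0711 × 0.5682 × 3.4203 = 0.1382.
τ(473 nm) = 0.0711 × (560/473)⁴ × 3.4203 = 0.0711 × 1.9648 × 3.4203 = 0.4778.
T(645)/T(473) = exp(τ_B − τ_A) = exp(0.3396) = 1.4044.

1.40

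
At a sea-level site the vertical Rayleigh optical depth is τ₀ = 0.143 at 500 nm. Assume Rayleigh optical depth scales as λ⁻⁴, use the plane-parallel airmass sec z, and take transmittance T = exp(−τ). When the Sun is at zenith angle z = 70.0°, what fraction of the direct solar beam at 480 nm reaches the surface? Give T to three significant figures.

sec 70.0° = 2.9238.
τ = 0.143 × (500/480)⁴ × 2.9238 = 0.143 × 1.1774 × 2.9238 = 0.4923.
T = exp(−0.4923) = 0.6112.

0.611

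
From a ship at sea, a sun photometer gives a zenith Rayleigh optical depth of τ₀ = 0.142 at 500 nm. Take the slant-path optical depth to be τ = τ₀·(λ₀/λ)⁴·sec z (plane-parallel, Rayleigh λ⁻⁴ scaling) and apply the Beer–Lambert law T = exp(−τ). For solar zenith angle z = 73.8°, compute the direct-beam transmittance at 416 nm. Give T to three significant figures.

0.346

sec 73.8° = 3.5843.
τ = 0.142 × (500/416)⁴ × 3.5843 = 0.142 × 2.0869 × 3.5843 = 1.0622.
T = exp(−1.0622) = 0.3457.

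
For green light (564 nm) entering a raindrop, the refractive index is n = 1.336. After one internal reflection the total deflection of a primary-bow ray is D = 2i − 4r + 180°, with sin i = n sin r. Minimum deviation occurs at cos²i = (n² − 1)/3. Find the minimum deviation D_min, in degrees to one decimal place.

138.4°

cos²i = (1.78490 − 1)/3 = 0.26163; i = arccos(0.51150) = 59.236°.
sin r = sin 59.236°/1.336 = 0.64318; r = 40.029°.
D_min = 2·59.236° − 4·40.029° + 180° = 138.356°.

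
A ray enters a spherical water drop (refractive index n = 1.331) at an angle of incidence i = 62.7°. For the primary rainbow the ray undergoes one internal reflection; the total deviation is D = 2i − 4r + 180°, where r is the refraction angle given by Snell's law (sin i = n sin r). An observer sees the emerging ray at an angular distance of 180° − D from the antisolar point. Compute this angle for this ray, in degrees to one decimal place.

sin r = sin 62.7° / 1.331 = 0.8886/1.331 = 0.6676; r = 41.88°.
D = 2·62.7° − 4·41.88° + 180° = 125.40° − 167.54° + 180° = 137.86°.
Angle from antisolar point = 180° − D = 42.14°.

42.1°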